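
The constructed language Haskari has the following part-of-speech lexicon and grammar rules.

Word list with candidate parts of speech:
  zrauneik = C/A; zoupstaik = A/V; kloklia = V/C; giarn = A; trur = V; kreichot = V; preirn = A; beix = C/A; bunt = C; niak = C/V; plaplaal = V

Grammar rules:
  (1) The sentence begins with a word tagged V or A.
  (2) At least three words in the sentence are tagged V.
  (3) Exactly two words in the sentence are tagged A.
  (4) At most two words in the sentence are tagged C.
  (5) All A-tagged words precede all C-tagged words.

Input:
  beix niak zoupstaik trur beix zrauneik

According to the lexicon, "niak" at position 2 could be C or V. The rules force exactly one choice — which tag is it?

V

Candidates per position — 1:beix {C,A}; 2:niak {C,V}; 3:zoupstaik {A,V}; 4:trur {V}; 5:beix {C,A}; 6:zrauneik {C,A}.
Position 1: C is ruled out by rule 1; that leaves A.
Position 2: C is ruled out by rule 2; that leaves V.
Position 3: A is ruled out by rule 2; that leaves V.
The remaining ambiguous positions (5, 6) are resolved jointly — only one combination satisfies every rule.
That leaves exactly one tagging: A V V V A C.
Rule-by-rule: rule 1 satisfied; rule 2 satisfied; rule 3 satisfied; rule 4 satisfied; rule 5 satisfied.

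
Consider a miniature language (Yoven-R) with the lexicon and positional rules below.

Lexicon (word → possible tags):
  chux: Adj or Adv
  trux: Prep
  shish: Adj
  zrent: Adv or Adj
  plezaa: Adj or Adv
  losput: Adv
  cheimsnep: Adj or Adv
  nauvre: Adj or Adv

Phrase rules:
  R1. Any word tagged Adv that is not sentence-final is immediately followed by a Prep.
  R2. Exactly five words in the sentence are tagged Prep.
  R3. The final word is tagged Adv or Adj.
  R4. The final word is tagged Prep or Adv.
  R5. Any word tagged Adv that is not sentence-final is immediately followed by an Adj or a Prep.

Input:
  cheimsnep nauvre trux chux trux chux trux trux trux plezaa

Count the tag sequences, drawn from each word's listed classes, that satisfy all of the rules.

Candidates per position — 1:cheimsnep {Adj,Adv}; 2:nauvre {Adj,Adv}; 3:trux {Prep}; 4:chux {Adj,Adv}; 5:trux {Prep}; 6:chux {Adj,Adv}; 7:trux {Prep}; 8:trux {Prep}; 9:trux {Prep}; 10:plezaa {Adj,Adv}.
There are 32 candidate sequences in total.
Checking each against the rules leaves 8 sequences.
Count = 8.

8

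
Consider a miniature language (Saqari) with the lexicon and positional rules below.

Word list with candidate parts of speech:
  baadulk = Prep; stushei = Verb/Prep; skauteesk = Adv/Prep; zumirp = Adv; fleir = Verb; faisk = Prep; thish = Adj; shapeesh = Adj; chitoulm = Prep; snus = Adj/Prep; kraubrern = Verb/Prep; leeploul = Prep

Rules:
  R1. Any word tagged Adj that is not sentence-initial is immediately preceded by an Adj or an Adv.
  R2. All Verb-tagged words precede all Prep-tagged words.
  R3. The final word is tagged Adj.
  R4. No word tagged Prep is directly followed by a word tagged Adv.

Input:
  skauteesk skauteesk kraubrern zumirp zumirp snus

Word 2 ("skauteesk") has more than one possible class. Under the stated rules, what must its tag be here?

Adv

Candidates per position — 1:skauteesk {Adv,Prep}; 2:skauteesk {Adv,Prep}; 3:kraubrern {Verb,Prep}; 4:zumirp {Adv}; 5:zumirp {Adv}; 6:snus {Adj,Prep}.
If word 3 were Prep, no tagging could satisfy rule 4; so word 3 is Verb.
If word 6 were Prep, no tagging could satisfy rule 3; so word 6 is Adj.
If word 1 were Prep, no tagging could satisfy rule 2; so word 1 is Adv.
If word 2 were Prep, no tagging could satisfy rule 2; so word 2 is Adv.
The unique satisfying tagging is: Adv Adv Verb Adv Adv Adj.
Check: rule 1 holds; rule 2 holds; rule 3 holds; rule 4 holds.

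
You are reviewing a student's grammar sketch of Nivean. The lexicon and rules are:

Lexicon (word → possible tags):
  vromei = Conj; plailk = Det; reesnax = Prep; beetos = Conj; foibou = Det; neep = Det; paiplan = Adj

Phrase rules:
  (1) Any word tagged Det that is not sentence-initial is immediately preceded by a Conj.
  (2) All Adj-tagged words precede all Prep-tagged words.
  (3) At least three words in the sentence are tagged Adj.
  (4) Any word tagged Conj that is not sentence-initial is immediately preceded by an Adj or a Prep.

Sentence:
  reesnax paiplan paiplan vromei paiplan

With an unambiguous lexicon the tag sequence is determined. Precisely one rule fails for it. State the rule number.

Fixed tagging: Prep Adj Adj Conj Adj.
Checking each rule: R1 ✓, R2 ✗, R3 ✓, R4 ✓.
Only rule 2 fails.

2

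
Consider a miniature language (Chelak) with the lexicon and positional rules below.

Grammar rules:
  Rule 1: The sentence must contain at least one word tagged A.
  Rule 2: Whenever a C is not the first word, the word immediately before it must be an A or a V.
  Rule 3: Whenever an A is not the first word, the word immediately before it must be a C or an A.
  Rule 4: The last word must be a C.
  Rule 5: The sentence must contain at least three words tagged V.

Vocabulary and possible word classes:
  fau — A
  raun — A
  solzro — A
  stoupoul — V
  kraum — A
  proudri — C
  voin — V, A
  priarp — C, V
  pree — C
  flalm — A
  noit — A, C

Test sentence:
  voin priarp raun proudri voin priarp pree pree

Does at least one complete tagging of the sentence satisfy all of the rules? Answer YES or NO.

Candidates per position — 1:voin {V,A}; 2:priarp {C,V}; 3:raun {A}; 4:proudri {C}; 5:voin {V,A}; 6:priarp {C,V}; 7:pree {C}; 8:pree {C}.
Rule 2 cannot be satisfied by any choice of tags from the lexicon.
So there is no consistent tagging.

NO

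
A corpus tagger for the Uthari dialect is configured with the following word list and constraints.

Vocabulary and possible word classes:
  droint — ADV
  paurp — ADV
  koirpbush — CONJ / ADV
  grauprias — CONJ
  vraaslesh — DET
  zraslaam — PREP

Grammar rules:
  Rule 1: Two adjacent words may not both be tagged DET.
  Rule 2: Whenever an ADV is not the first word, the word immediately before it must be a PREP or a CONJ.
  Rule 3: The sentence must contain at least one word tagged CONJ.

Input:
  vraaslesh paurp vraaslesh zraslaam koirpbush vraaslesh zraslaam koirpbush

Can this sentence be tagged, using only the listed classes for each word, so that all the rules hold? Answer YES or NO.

Candidates per position — 1:vraaslesh {DET}; 2:paurp {ADV}; 3:vraaslesh {DET}; 4:zraslaam {PREP}; 5:koirpbush {CONJ,ADV}; 6:vraaslesh {DET}; 7:zraslaam {PREP}; 8:koirpbush {CONJ,ADV}.
Rule 2 cannot be satisfied by any choice of tags from the lexicon.
So there is no consistent tagging.

NO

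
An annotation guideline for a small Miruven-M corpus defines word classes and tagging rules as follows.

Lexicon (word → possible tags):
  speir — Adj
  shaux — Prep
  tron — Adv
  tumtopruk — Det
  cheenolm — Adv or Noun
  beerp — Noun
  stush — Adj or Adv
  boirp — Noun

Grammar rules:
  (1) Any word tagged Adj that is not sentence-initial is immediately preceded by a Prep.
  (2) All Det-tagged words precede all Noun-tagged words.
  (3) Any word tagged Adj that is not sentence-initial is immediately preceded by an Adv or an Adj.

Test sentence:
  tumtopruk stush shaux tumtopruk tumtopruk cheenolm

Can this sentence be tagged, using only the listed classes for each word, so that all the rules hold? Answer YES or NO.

Candidates per position — 1:tumtopruk {Det}; 2:stush {Adj,Adv}; 3:shaux {Prep}; 4:tumtopruk {Det}; 5:tumtopruk {Det}; 6:cheenolm {Adv,Noun}.
One satisfying assignment: Det Adv Prep Det Det Noun.
Rule-by-rule: rule 1 satisfied; rule 2 satisfied; rule 3 satisfied.

YES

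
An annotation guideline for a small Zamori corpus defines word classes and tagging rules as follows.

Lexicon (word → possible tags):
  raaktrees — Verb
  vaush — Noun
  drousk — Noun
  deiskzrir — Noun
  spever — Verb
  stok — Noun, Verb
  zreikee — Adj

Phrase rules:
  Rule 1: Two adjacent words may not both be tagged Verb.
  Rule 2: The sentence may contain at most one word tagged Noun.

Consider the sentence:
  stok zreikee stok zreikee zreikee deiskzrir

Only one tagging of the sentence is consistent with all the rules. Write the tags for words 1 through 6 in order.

Candidates per position — 1:stok {Noun,Verb}; 2:zreikee {Adj}; 3:stok {Noun,Verb}; 4:zreikee {Adj}; 5:zreikee {Adj}; 6:deiskzrir {Noun}.
Position 1: Noun is ruled out by rule 2; that leaves Verb.
Position 3: Noun is ruled out by rule 2; that leaves Verb.
So the tagging must be: Verb Adj Verb Adj Adj Noun.
Verifying each rule — rule 1 ok; rule 2 ok.

Verb Adj Verb Adj Adj Noun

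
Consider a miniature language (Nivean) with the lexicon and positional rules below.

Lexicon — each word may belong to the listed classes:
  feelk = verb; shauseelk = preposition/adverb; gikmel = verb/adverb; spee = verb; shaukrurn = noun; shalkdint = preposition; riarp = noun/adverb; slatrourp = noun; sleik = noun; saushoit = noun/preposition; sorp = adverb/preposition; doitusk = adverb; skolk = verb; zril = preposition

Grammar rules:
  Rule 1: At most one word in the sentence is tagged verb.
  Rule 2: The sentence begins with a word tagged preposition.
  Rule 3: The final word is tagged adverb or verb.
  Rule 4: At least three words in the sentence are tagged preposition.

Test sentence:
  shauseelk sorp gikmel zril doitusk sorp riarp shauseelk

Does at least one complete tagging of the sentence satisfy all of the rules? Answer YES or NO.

YES

Candidates per position — 1:shauseelk {preposition,adverb}; 2:sorp {adverb,preposition}; 3:gikmel {verb,adverb}; 4:zril {preposition}; 5:doitusk {adverb}; 6:sorp {adverb,preposition}; 7:riarp {noun,adverb}; 8:shauseelk {preposition,adverb}.
One satisfying assignment: preposition adverb verb preposition adverb preposition adverb adverb.
Checking: rule 1 holds; rule 2 holds; rule 3 holds; rule 4 holds.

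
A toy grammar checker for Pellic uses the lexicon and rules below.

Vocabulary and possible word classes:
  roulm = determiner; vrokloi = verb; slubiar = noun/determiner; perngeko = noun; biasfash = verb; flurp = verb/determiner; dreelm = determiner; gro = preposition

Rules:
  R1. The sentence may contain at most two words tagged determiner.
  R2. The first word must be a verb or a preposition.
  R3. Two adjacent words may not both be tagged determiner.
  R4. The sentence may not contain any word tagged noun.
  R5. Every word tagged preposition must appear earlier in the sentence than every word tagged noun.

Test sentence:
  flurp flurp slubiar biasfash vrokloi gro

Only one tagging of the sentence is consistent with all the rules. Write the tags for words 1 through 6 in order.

verb verb determiner verb verb preposition

Candidates per position — 1:flurp {verb,determiner}; 2:flurp {verb,determiner}; 3:slubiar {noun,determiner}; 4:biasfash {verb}; 5:vrokloi {verb}; 6:gro {preposition}.
Position 1: determiner is ruled out by rule 2; that leaves verb.
Position 3: noun is ruled out by rule 4; that leaves determiner.
Position 2: determiner is ruled out by rule 3; that leaves verb.
So the tagging must be: verb verb determiner verb verb preposition.
Check: rule 1 ✓; rule 2 ✓; rule 3 ✓; rule 4 ✓; rule 5 ✓.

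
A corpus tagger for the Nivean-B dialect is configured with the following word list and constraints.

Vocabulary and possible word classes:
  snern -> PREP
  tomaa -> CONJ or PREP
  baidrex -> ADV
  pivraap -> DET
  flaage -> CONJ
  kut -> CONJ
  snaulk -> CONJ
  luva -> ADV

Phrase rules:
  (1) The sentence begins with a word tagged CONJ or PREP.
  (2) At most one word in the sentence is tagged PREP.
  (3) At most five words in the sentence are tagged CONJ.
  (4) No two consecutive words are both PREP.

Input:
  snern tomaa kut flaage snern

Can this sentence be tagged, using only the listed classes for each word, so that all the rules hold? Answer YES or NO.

NO

Candidates per position — 1:snern {PREP}; 2:tomaa {CONJ,PREP}; 3:kut {CONJ}; 4:flaage {CONJ}; 5:snern {PREP}.
Rule 2 cannot be satisfied by any choice of tags from the lexicon.
So there is no consistent tagging.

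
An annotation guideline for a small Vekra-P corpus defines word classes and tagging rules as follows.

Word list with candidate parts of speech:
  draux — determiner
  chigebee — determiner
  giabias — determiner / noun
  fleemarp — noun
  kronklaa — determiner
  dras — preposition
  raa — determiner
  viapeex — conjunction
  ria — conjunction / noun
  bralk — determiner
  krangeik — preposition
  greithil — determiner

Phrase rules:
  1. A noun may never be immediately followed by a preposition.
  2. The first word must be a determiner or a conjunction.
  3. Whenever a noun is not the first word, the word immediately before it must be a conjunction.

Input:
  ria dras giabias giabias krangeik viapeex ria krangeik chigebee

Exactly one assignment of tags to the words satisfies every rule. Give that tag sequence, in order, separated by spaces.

conjunction preposition determiner determiner preposition conjunction conjunction preposition determiner

Candidates per position — 1:ria {conjunction,noun}; 2:dras {preposition}; 3:giabias {determiner,noun}; 4:giabias {determiner,noun}; 5:krangeik {preposition}; 6:viapeex {conjunction}; 7:ria {conjunction,noun}; 8:krangeik {preposition}; 9:chigebee {determiner}.
If word 1 were noun, no tagging could satisfy rule 1; so word 1 is conjunction.
If word 3 were noun, no tagging could satisfy rule 3; so word 3 is determiner.
If word 4 were noun, no tagging could satisfy rule 1; so word 4 is determiner.
If word 7 were noun, no tagging could satisfy rule 1; so word 7 is conjunction.
The unique satisfying tagging is: conjunction preposition determiner determiner preposition conjunction conjunction preposition determiner.
Verifying each rule — rule 1 satisfied; rule 2 satisfied; rule 3 satisfied.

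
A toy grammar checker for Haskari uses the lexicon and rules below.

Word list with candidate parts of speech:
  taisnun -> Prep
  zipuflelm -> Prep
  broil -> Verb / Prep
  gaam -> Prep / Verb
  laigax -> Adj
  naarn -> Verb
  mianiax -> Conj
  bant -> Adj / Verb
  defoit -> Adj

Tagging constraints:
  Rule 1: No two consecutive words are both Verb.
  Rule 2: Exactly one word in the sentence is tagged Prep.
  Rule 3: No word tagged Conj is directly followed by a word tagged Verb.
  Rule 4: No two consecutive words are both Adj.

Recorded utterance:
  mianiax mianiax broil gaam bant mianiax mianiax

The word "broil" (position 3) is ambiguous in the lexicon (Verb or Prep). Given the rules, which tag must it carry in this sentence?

Prep

Candidates per position — 1:mianiax {Conj}; 2:mianiax {Conj}; 3:broil {Verb,Prep}; 4:gaam {Prep,Verb}; 5:bant {Adj,Verb}; 6:mianiax {Conj}; 7:mianiax {Conj}.
Word 3 cannot be Verb — rule 3 would then fail for every completion. It is Prep.
Word 4 cannot be Prep — rule 2 would then fail for every completion. It is Verb.
Word 5 cannot be Verb — rule 1 would then fail for every completion. It is Adj.
That leaves exactly one tagging: Conj Conj Prep Verb Adj Conj Conj.
Verifying each rule — rule 1 satisfied; rule 2 satisfied; rule 3 satisfied; rule 4 satisfied.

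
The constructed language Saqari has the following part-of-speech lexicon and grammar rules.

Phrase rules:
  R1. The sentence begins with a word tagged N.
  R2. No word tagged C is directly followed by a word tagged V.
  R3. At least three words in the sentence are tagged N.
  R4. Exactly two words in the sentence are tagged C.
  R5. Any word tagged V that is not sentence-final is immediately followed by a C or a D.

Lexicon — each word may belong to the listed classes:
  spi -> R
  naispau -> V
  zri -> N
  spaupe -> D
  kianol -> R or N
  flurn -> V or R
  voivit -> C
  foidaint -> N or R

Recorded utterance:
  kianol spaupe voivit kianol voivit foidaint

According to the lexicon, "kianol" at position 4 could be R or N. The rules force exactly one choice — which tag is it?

N

Candidates per position — 1:kianol {R,N}; 2:spaupe {D}; 3:voivit {C}; 4:kianol {R,N}; 5:voivit {C}; 6:foidaint {N,R}.
If word 1 were R, no tagging could satisfy rule 1; so word 1 is N.
If word 4 were R, no tagging could satisfy rule 3; so word 4 is N.
If word 6 were R, no tagging could satisfy rule 3; so word 6 is N.
So the tagging must be: N D C N C N.
Checking: rule 1 ✓; rule 2 ✓; rule 3 ✓; rule 4 ✓; rule 5 ✓.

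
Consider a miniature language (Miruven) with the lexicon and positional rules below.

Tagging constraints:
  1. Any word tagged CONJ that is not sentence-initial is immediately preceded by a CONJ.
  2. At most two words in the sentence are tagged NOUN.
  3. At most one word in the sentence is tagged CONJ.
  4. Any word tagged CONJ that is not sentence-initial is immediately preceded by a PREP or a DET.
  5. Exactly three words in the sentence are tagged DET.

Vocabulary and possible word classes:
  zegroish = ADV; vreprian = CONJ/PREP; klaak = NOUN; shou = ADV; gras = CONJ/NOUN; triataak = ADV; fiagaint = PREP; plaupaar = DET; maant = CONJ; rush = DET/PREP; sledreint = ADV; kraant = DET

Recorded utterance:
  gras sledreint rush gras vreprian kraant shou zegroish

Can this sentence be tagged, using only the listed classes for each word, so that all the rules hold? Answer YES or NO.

NO

Candidates per position — 1:gras {CONJ,NOUN}; 2:sledreint {ADV}; 3:rush {DET,PREP}; 4:gras {CONJ,NOUN}; 5:vreprian {CONJ,PREP}; 6:kraant {DET}; 7:shou {ADV}; 8:zegroish {ADV}.
Rule 5 cannot be satisfied by any choice of tags from the lexicon.
So there is no consistent tagging.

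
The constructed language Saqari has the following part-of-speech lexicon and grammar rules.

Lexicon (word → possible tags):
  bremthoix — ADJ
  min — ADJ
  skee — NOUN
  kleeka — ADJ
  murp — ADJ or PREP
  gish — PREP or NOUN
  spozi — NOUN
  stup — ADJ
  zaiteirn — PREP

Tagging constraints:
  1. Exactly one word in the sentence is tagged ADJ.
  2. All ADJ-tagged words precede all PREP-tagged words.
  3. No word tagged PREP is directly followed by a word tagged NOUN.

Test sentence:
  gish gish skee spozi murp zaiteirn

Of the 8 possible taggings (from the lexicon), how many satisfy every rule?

Candidates per position — 1:gish {PREP,NOUN}; 2:gish {PREP,NOUN}; 3:skee {NOUN}; 4:spozi {NOUN}; 5:murp {ADJ,PREP}; 6:zaiteirn {PREP}.
There are 8 candidate sequences in total.
The sequences that satisfy every rule: NOUN NOUN NOUN NOUN ADJ PREP.
Count = 1.

1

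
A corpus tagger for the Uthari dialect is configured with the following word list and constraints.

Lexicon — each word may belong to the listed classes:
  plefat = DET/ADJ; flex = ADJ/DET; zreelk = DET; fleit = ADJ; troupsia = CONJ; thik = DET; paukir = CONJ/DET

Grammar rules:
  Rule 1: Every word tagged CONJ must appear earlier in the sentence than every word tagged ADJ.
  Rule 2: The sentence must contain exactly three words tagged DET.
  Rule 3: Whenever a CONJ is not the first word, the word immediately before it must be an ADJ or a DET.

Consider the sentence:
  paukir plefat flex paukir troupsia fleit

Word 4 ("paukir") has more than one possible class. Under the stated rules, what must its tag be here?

Candidates per position — 1:paukir {CONJ,DET}; 2:plefat {DET,ADJ}; 3:flex {ADJ,DET}; 4:paukir {CONJ,DET}; 5:troupsia {CONJ}; 6:fleit {ADJ}.
Position 2: ADJ is ruled out by rule 1; that leaves DET.
Position 3: ADJ is ruled out by rule 1; that leaves DET.
Position 4: CONJ is ruled out by rule 3; that leaves DET.
Position 1: DET is ruled out by rule 2; that leaves CONJ.
So the tagging must be: CONJ DET DET DET CONJ ADJ.
Checking: rule 1 holds; rule 2 holds; rule 3 holds.

DET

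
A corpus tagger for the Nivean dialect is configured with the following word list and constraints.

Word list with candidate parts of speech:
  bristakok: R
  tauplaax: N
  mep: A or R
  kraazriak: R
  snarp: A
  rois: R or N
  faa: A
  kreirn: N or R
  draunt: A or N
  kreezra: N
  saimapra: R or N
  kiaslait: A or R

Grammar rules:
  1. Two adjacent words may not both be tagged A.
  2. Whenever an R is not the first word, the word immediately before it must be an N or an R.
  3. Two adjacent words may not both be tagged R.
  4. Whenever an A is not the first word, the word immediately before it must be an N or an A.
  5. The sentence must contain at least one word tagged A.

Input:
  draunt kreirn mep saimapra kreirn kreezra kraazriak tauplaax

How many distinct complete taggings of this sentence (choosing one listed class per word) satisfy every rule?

Candidates per position — 1:draunt {A,N}; 2:kreirn {N,R}; 3:mep {A,R}; 4:saimapra {R,N}; 5:kreirn {N,R}; 6:kreezra {N}; 7:kraazriak {R}; 8:tauplaax {N}.
There are 32 candidate sequences in total.
Checking each against the rules leaves 6 sequences.
Count = 6.

6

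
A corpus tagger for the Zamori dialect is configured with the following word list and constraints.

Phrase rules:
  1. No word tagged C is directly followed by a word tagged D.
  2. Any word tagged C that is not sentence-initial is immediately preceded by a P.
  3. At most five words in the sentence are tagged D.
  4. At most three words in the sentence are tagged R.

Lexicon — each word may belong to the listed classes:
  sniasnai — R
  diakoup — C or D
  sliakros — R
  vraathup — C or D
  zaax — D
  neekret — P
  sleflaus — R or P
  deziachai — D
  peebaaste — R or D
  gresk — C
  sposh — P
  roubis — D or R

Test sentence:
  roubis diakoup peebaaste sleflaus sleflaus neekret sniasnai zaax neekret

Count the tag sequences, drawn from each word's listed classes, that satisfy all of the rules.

11

Candidates per position — 1:roubis {D,R}; 2:diakoup {C,D}; 3:peebaaste {R,D}; 4:sleflaus {R,P}; 5:sleflaus {R,P}; 6:neekret {P}; 7:sniasnai {R}; 8:zaax {D}; 9:neekret {P}.
There are 32 candidate sequences in total.
Checking each against the rules leaves 11 sequences.
Count = 11.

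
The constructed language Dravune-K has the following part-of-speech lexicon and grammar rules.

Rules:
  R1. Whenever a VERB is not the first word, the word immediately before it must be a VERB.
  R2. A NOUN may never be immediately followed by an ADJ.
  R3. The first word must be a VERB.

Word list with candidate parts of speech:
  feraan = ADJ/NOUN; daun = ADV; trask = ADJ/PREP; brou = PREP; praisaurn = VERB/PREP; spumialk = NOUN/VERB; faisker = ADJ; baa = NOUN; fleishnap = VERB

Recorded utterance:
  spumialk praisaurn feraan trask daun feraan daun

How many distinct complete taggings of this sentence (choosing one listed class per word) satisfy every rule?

Candidates per position — 1:spumialk {NOUN,VERB}; 2:praisaurn {VERB,PREP}; 3:feraan {ADJ,NOUN}; 4:trask {ADJ,PREP}; 5:daun {ADV}; 6:feraan {ADJ,NOUN}; 7:daun {ADV}.
There are 32 candidate sequences in total.
Checking each against the rules leaves 12 sequences.
Count = 12.

12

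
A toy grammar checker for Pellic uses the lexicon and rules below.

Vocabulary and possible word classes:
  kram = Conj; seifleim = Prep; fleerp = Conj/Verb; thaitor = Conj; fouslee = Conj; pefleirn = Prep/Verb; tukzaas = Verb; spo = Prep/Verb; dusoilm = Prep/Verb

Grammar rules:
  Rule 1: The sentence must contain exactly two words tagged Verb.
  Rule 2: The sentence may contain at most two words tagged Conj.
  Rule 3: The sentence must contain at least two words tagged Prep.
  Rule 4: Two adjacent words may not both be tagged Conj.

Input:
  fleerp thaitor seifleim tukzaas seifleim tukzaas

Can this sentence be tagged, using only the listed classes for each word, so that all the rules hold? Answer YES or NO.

Candidates per position — 1:fleerp {Conj,Verb}; 2:thaitor {Conj}; 3:seifleim {Prep}; 4:tukzaas {Verb}; 5:seifleim {Prep}; 6:tukzaas {Verb}.
Every candidate sequence violates at least one rule; no consistent tagging exists.

NO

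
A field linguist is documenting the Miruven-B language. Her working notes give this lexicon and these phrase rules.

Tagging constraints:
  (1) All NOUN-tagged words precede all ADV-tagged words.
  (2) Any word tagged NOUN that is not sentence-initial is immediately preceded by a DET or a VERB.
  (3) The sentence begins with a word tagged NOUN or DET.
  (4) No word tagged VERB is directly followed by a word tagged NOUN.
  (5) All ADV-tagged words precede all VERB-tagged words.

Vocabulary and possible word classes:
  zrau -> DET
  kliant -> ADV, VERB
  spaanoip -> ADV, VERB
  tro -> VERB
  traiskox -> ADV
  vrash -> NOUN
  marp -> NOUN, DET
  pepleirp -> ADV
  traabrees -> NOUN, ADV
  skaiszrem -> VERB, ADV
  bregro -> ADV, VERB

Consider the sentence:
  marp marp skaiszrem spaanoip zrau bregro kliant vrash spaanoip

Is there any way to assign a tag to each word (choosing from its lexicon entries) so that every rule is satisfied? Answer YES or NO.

Candidates per position — 1:marp {NOUN,DET}; 2:marp {NOUN,DET}; 3:skaiszrem {VERB,ADV}; 4:spaanoip {ADV,VERB}; 5:zrau {DET}; 6:bregro {ADV,VERB}; 7:kliant {ADV,VERB}; 8:vrash {NOUN}; 9:spaanoip {ADV,VERB}.
Every candidate sequence violates at least one rule; no consistent tagging exists.

NO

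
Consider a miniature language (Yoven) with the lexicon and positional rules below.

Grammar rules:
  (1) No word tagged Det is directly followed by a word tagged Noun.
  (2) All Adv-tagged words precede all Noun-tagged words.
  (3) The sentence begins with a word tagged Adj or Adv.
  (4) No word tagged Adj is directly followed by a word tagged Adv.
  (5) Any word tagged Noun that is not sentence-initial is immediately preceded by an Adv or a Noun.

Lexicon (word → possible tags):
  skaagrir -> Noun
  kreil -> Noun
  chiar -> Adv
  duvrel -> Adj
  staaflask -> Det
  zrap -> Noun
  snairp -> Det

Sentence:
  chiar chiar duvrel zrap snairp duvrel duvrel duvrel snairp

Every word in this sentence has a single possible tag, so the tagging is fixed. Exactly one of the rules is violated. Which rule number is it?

5

Fixed tagging: Adv Adv Adj Noun Det Adj Adj Adj Det.
Checking each rule: R1 holds, R2 holds, R3 holds, R4 holds, R5 violated.
Only rule 5 fails.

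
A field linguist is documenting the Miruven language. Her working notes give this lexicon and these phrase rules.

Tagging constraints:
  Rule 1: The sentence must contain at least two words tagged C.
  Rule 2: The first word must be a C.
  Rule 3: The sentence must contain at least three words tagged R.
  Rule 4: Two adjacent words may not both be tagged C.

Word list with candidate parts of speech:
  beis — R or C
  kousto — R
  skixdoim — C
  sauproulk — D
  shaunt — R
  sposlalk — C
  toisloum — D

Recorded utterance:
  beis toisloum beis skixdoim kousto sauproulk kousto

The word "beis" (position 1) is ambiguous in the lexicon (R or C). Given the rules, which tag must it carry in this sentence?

Candidates per position — 1:beis {R,C}; 2:toisloum {D}; 3:beis {R,C}; 4:skixdoim {C}; 5:kousto {R}; 6:sauproulk {D}; 7:kousto {R}.
If word 1 were R, no tagging could satisfy rule 2; so word 1 is C.
If word 3 were C, no tagging could satisfy rule 3; so word 3 is R.
So the tagging must be: C D R C R D R.
Check: rule 1 satisfied; rule 2 satisfied; rule 3 satisfied; rule 4 satisfied.

C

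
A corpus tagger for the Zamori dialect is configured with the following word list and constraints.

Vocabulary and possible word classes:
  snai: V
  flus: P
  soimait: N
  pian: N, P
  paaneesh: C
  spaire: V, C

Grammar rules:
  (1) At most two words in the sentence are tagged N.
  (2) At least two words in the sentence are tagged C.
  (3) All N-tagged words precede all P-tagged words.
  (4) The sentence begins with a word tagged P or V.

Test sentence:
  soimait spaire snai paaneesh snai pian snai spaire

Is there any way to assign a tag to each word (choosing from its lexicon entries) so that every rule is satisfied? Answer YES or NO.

Candidates per position — 1:soimait {N}; 2:spaire {V,C}; 3:snai {V}; 4:paaneesh {C}; 5:snai {V}; 6:pian {N,P}; 7:snai {V}; 8:spaire {V,C}.
Rule 4 cannot be satisfied by any choice of tags from the lexicon.
So there is no consistent tagging.

NO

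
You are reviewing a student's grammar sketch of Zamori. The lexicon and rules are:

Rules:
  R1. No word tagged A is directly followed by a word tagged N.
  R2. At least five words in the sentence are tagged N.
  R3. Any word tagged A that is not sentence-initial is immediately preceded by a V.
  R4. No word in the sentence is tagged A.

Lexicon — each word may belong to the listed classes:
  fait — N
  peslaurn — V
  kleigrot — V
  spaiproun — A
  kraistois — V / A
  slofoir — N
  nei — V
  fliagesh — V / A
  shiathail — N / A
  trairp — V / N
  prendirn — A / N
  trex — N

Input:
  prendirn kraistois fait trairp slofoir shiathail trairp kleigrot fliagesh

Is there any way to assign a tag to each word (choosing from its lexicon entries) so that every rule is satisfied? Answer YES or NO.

Candidates per position — 1:prendirn {A,N}; 2:kraistois {V,A}; 3:fait {N}; 4:trairp {V,N}; 5:slofoir {N}; 6:shiathail {N,A}; 7:trairp {V,N}; 8:kleigrot {V}; 9:fliagesh {V,A}.
One satisfying assignment: N V N N N N V V V.
Check: rule 1 holds; rule 2 holds; rule 3 holds; rule 4 holds.

YES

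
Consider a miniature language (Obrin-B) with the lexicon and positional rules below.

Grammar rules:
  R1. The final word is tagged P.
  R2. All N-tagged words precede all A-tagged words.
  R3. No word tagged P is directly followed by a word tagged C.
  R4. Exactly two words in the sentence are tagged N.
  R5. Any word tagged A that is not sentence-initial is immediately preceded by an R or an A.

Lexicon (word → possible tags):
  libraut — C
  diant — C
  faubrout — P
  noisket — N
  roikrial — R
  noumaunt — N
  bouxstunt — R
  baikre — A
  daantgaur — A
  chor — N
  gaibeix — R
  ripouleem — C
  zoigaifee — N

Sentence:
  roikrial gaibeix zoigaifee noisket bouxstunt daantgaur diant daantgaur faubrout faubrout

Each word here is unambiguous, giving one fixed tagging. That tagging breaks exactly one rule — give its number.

Fixed tagging: R R N N R A C A P P.
Checking each rule: R1 holds, R2 holds, R3 holds, R4 holds, R5 violated.
Only rule 5 fails.

5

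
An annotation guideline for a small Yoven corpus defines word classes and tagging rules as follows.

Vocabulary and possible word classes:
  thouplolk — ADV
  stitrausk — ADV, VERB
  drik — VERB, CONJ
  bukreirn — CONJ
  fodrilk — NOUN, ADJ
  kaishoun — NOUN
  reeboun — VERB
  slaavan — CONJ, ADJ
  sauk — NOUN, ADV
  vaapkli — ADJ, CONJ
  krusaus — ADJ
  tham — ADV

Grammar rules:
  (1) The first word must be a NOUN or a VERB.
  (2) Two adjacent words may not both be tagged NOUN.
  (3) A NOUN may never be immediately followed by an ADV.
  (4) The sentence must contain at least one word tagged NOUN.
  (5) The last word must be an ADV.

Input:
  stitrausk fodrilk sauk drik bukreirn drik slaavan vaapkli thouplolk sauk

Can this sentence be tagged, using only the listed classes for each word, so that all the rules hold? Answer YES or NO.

Candidates per position — 1:stitrausk {ADV,VERB}; 2:fodrilk {NOUN,ADJ}; 3:sauk {NOUN,ADV}; 4:drik {VERB,CONJ}; 5:bukreirn {CONJ}; 6:drik {VERB,CONJ}; 7:slaavan {CONJ,ADJ}; 8:vaapkli {ADJ,CONJ}; 9:thouplolk {ADV}; 10:sauk {NOUN,ADV}.
One satisfying assignment: VERB ADJ NOUN VERB CONJ VERB CONJ ADJ ADV ADV.
Rule-by-rule: rule 1 ok; rule 2 ok; rule 3 ok; rule 4 ok; rule 5 ok.

YES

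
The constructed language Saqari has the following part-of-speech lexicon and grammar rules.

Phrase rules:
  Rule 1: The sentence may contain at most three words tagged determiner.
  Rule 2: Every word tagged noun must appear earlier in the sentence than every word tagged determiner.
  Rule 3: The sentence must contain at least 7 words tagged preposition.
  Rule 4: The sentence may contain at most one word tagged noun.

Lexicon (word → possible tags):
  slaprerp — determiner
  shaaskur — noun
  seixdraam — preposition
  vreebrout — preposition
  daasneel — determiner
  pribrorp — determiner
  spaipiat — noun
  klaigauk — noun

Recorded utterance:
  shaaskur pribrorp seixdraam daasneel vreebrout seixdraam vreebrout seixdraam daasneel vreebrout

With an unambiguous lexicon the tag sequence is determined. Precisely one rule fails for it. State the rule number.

Fixed tagging: noun determiner preposition determiner preposition preposition preposition preposition determiner preposition.
Checking each rule: R1 ✓, R2 ✓, R3 ✗, R4 ✓.
Only rule 3 fails.

3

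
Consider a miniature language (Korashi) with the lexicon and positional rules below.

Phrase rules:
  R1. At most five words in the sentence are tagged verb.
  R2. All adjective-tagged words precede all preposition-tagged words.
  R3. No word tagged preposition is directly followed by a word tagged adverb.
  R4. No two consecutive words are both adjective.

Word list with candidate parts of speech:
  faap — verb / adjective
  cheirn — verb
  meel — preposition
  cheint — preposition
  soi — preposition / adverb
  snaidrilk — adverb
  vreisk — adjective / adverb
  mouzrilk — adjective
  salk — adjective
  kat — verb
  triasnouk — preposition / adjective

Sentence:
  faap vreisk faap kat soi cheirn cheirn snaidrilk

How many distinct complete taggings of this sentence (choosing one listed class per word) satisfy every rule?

Candidates per position — 1:faap {verb,adjective}; 2:vreisk {adjective,adverb}; 3:faap {verb,adjective}; 4:kat {verb}; 5:soi {preposition,adverb}; 6:cheirn {verb}; 7:cheirn {verb}; 8:snaidrilk {adverb}.
There are 16 candidate sequences in total.
Checking each against the rules leaves 10 sequences.
Count = 10.

10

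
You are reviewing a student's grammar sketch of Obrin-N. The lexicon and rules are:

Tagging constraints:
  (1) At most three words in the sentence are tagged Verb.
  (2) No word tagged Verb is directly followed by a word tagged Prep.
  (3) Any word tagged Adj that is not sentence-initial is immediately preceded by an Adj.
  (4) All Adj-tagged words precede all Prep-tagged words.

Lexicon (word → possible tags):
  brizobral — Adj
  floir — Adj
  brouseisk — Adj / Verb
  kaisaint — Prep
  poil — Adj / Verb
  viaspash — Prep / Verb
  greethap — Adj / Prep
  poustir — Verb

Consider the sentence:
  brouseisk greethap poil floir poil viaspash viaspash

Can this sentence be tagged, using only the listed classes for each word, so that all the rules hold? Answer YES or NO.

YES

Candidates per position — 1:brouseisk {Adj,Verb}; 2:greethap {Adj,Prep}; 3:poil {Adj,Verb}; 4:floir {Adj}; 5:poil {Adj,Verb}; 6:viaspash {Prep,Verb}; 7:viaspash {Prep,Verb}.
One satisfying assignment: Adj Adj Adj Adj Adj Prep Verb.
Verifying each rule — rule 1 ✓; rule 2 ✓; rule 3 ✓; rule 4 ✓.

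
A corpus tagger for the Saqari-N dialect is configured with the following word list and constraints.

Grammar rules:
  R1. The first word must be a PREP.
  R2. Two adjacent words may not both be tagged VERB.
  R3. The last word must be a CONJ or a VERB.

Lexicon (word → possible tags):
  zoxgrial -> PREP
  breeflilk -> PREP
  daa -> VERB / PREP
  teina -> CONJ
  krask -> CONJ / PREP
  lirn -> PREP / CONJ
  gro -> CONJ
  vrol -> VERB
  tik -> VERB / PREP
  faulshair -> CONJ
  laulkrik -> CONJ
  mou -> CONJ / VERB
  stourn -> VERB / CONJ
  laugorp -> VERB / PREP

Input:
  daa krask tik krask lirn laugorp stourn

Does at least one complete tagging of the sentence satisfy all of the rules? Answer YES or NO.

Candidates per position — 1:daa {VERB,PREP}; 2:krask {CONJ,PREP}; 3:tik {VERB,PREP}; 4:krask {CONJ,PREP}; 5:lirn {PREP,CONJ}; 6:laugorp {VERB,PREP}; 7:stourn {VERB,CONJ}.
One satisfying assignment: PREP PREP VERB CONJ CONJ VERB CONJ.
Rule-by-rule: rule 1 ok; rule 2 ok; rule 3 ok.

YES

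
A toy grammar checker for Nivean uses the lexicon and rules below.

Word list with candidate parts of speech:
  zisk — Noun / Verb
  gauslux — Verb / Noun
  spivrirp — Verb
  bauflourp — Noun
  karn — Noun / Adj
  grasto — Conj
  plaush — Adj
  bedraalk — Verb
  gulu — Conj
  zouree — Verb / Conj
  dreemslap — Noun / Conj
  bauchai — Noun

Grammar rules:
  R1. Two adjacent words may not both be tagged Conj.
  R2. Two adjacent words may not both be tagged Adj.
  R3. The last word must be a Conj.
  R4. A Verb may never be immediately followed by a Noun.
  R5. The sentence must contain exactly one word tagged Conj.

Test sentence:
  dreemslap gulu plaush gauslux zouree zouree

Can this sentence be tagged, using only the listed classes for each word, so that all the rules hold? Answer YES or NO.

NO

Candidates per position — 1:dreemslap {Noun,Conj}; 2:gulu {Conj}; 3:plaush {Adj}; 4:gauslux {Verb,Noun}; 5:zouree {Verb,Conj}; 6:zouree {Verb,Conj}.
Every candidate sequence violates at least one rule; no consistent tagging exists.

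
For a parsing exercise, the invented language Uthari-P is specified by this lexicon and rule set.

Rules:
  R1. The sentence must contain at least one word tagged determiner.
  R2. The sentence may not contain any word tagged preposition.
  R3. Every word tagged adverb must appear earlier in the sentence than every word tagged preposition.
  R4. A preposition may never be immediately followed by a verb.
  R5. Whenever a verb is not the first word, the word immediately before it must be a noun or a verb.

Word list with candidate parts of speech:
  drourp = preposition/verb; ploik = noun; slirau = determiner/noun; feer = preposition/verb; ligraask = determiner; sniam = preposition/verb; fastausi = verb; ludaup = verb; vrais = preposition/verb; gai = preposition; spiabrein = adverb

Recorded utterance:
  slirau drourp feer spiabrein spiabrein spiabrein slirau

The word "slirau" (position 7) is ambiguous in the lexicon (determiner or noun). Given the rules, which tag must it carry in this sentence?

Candidates per position — 1:slirau {determiner,noun}; 2:drourp {preposition,verb}; 3:feer {preposition,verb}; 4:spiabrein {adverb}; 5:spiabrein {adverb}; 6:spiabrein {adverb}; 7:slirau {determiner,noun}.
Word 2 cannot be preposition — rule 2 would then fail for every completion. It is verb.
Word 3 cannot be preposition — rule 2 would then fail for every completion. It is verb.
Word 1 cannot be determiner — rule 5 would then fail for every completion. It is noun.
Word 7 cannot be noun — rule 1 would then fail for every completion. It is determiner.
The only consistent sequence is: noun verb verb adverb adverb adverb determiner.
Checking: rule 1 ok; rule 2 ok; rule 3 ok; rule 4 ok; rule 5 ok.

determiner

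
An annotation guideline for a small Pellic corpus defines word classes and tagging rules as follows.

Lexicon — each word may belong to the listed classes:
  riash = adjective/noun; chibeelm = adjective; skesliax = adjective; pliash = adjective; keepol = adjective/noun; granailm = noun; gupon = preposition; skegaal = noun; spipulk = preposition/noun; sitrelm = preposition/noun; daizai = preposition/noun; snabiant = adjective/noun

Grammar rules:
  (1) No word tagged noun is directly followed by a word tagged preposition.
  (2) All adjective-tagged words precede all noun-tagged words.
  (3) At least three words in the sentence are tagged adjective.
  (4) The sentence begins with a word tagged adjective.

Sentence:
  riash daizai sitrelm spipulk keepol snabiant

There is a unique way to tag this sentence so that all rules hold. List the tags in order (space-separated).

Candidates per position — 1:riash {adjective,noun}; 2:daizai {preposition,noun}; 3:sitrelm {preposition,noun}; 4:spipulk {preposition,noun}; 5:keepol {adjective,noun}; 6:snabiant {adjective,noun}.
Position 1: noun is ruled out by rule 3; that leaves adjective.
Position 5: noun is ruled out by rule 3; that leaves adjective.
Position 6: noun is ruled out by rule 3; that leaves adjective.
Position 2: noun is ruled out by rule 2; that leaves preposition.
Position 3: noun is ruled out by rule 2; that leaves preposition.
Position 4: noun is ruled out by rule 2; that leaves preposition.
The unique satisfying tagging is: adjective preposition preposition preposition adjective adjective.
Check: rule 1 ok; rule 2 ok; rule 3 ok; rule 4 ok.

adjective preposition preposition preposition adjective adjective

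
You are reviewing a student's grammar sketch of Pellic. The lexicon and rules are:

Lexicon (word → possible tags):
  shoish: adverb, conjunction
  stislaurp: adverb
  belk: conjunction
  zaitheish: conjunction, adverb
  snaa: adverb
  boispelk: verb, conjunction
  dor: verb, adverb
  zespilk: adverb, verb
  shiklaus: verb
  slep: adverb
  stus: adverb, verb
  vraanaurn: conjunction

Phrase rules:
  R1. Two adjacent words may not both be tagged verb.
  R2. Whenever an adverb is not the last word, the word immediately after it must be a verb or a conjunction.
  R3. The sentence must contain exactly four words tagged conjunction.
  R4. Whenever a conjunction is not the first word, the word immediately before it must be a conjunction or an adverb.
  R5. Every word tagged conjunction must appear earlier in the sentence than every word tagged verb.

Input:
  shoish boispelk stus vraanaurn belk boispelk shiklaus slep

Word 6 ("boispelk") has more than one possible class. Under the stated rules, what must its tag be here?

conjunction

Candidates per position — 1:shoish {adverb,conjunction}; 2:boispelk {verb,conjunction}; 3:stus {adverb,verb}; 4:vraanaurn {conjunction}; 5:belk {conjunction}; 6:boispelk {verb,conjunction}; 7:shiklaus {verb}; 8:slep {adverb}.
Word 2 cannot be verb — rule 5 would then fail for every completion. It is conjunction.
Word 3 cannot be verb — rule 4 would then fail for every completion. It is adverb.
Word 6 cannot be verb — rule 1 would then fail for every completion. It is conjunction.
Word 1 cannot be conjunction — rule 3 would then fail for every completion. It is adverb.
That leaves exactly one tagging: adverb conjunction adverb conjunction conjunction conjunction verb adverb.
Check: rule 1 ✓; rule 2 ✓; rule 3 ✓; rule 4 ✓; rule 5 ✓.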